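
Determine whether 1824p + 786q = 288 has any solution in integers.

gcd(1824, 786):
  1824 = 2×786 + 252
  786 = 3×252 + 30
  252 = 8×30 + 12
  30 = 2×12 + 6
  12 = 2×6
so gcd(1824, 786) = 6.
6 divides 288, so integer solutions exist.

yes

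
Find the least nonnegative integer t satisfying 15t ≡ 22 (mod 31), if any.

18

gcd(31, 15) = 1.
1 divides 22, so solutions exist.
By Bézout, 15×(-2) + 31×(1) = 1.
So 15×(-2) ≡ 1 (mod 31); multiply by 22: t ≡ -44 (mod 31).
Smallest nonnegative: t = -44 mod 31 = 18.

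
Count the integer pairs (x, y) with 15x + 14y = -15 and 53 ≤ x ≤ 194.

gcd(15, 14) = 1.
By Bézout, 15×(1) + 14×(-1) = 1.
Particular solution: (13, -15).
General solution: x = 13 + 14t, y = -15 - 15t for integer t.
53 ≤ 13 + 14t ≤ 194 gives t ∈ [3, 12], which is 10 values.

10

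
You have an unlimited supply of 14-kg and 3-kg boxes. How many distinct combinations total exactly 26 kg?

Need nonnegative integers with 14j + 3k = 26.
gcd(14, 3) = 1, and 14·(-1) + 3·(5) = 1.
So (j₀, k₀) = (-26, 130); general j = -26 + 3t, k = 130 - 14t.
j ≥ 0 ⇒ t ≥ 9; k ≥ 0 ⇒ t ≤ 9. That's 1 value of t.

1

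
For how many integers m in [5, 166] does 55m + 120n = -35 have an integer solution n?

7

gcd(120, 55) = 5  (120 = 2·55 + 10, 55 = 5·10 + 5, 10 = 2·5).
Back-substituting, 55·(11) + 120·(-5) = 5.
Scale by -7: particular solution (-77, 35); reduce m mod 24: (19, -9).
General solution: m = 19 + 24t, n = -9 - 11t for integer t.
5 ≤ 19 + 24t ≤ 166 gives t ∈ [0, 6], which is 7 values.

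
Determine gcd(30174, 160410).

gcd(160410, 30174):
  160410 = 5·30174 + 9540
  30174 = 3·9540 + 1554
  9540 = 6·1554 + 216
  1554 = 7·216 + 42
  216 = 5·42 + 6
  42 = 7·6
so gcd(160410, 30174) = 6.

6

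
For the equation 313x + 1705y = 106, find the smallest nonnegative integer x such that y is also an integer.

1482

gcd(1705, 313):
  1705 = 5*313 + 140
  313 = 2*140 + 33
  140 = 4*33 + 8
  33 = 4*8 + 1
  8 = 8*1
so gcd(1705, 313) = 1.
1 divides 106, so solutions exist.
Back-substitute for Bézout coefficients:
  1 = 33 - 4*8
  ... = 313*(207) + 1705*(-38)
Scale by 106/1 = 106: (x₀, y₀) = (21942, -4028).
General solution: x = 21942 + 1705t, y = -4028 - 313t for integer t.
x ≥ 0: smallest is 21942 mod 1705 = 1482 (at t = -12), with y = -272.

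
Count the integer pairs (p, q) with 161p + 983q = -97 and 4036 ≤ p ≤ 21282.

18

gcd(983, 161) = 1  (983 = 6·161 + 17, 161 = 9·17 + 8, 17 = 2·8 + 1, 8 = 8·1).
Back-substituting, 161·(-116) + 983·(19) = 1.
Scale by -97: particular solution (11252, -1843); reduce p mod 983: (439, -72).
General solution: p = 439 + 983t, q = -72 - 161t for integer t.
4036 ≤ 439 + 983t ≤ 21282 gives t ∈ [4, 21], which is 18 values.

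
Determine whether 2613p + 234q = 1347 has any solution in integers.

no

gcd(2613, 234) = 39.
39 does not divide 1347 (remainder 21), so no integer solutions.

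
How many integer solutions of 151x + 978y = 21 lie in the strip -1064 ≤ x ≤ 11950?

14

gcd(978, 151) = 1.
By Bézout, 151×(421) + 978×(-65) = 1.
Particular solution: (39, -6).
General solution: x = 39 + 978t, y = -6 - 151t for integer t.
-1064 ≤ 39 + 978t ≤ 11950 gives t ∈ [-1, 12], which is 14 values.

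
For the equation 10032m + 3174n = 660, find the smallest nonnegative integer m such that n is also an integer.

gcd(10032, 3174) = 6.
6 divides 660, so solutions exist.
By Bézout, 10032·(-56) + 3174·(177) = 6.
Scale by 660/6 = 110: (m₀, n₀) = (-6160, 19470).
General solution: m = -6160 + 529t, n = 19470 - 1672t for integer t.
m ≥ 0: smallest is -6160 mod 529 = 188 (at t = 12), with n = -594.

188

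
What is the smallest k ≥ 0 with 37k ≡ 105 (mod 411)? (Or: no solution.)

gcd(411, 37) = 1.
1 divides 105, so solutions exist.
By Bézout, 37·(100) + 411·(-9) = 1.
So 37·(100) ≡ 1 (mod 411); multiply by 105: k ≡ 10500 (mod 411).
Smallest nonnegative: k = 10500 mod 411 = 225.

225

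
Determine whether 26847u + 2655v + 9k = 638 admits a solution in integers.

no

gcd(26847, 2655) = 9  (26847 = 10*2655 + 297, 2655 = 8*297 + 279, 297 = 1*279 + 18, 279 = 15*18 + 9, 18 = 2*9).
gcd(9, 9) = 9.
9 does not divide 638 (remainder 8), so no integer solutions.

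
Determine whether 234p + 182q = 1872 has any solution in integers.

gcd(234, 182) = 26  (234 = 1×182 + 52, 182 = 3×52 + 26, 52 = 2×26).
26 divides 1872, so integer solutions exist.

yes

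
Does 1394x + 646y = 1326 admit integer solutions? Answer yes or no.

gcd(1394, 646):
  1394 = 2×646 + 102
  646 = 6×102 + 34
  102 = 3×34
so gcd(1394, 646) = 34.
34 divides 1326, so integer solutions exist.

yes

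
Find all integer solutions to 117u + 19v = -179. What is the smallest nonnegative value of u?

10

gcd(117, 19):
  117 = 6·19 + 3
  19 = 6·3 + 1
  3 = 3·1
so gcd(117, 19) = 1.
1 divides -179, so solutions exist.
Back-substitute for Bézout coefficients:
  1 = 19 - 6·3
  ... = 117·(-6) + 19·(37)
Scale by -179/1 = -179: (u₀, v₀) = (1074, -6623).
General solution: u = 1074 + 19t, v = -6623 - 117t for integer t.
u ≥ 0: smallest is 1074 mod 19 = 10 (at t = -56), with v = -71.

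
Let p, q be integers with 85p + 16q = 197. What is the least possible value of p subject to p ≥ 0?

gcd(85, 16):
  85 = 5*16 + 5
  16 = 3*5 + 1
  5 = 5*1
so gcd(85, 16) = 1.
1 divides 197, so solutions exist.
Back-substitute for Bézout coefficients:
  1 = 16 - 3*5
  ... = 85*(-3) + 16*(16)
Scale by 197/1 = 197: (p₀, q₀) = (-591, 3152).
General solution: p = -591 + 16t, q = 3152 - 85t for integer t.
p ≥ 0: smallest is -591 mod 16 = 1 (at t = 37), with q = 7.

1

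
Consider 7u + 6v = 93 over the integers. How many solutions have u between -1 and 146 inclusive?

gcd(7, 6):
  7 = 1×6 + 1
  6 = 6×1
so gcd(7, 6) = 1.
Back-substitute for Bézout coefficients:
  1 = 7 - 1×6
  ... = 7×(1) + 6×(-1)
Scale by 93: particular solution (93, -93); reduce u mod 6: (3, 12).
General solution: u = 3 + 6t, v = 12 - 7t for integer t.
-1 ≤ 3 + 6t ≤ 146 gives t ∈ [0, 23], which is 24 values.

24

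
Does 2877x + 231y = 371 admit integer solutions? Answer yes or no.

gcd(2877, 231) = 21  (2877 = 12·231 + 105, 231 = 2·105 + 21, 105 = 5·21).
21 does not divide 371 (remainder 14), so no integer solutions.

no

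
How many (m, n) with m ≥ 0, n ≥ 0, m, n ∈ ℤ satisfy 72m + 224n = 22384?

11

gcd(224, 72):
  224 = 3*72 + 8
  72 = 9*8
so gcd(224, 72) = 8.
Back-substitute for Bézout coefficients:
  8 = 224 - 3*72
  ... = 72*(-3) + 224*(1)
Scale by 2798: one solution is (-8394, 2798). Reduce m mod 28: (6, 98).
General: m = 6 + 28t, n = 98 - 9t.
m ≥ 0 ⇒ t ≥ 0; n ≥ 0 ⇒ t ≤ 10. So t ∈ [0, 10]: 11 solutions.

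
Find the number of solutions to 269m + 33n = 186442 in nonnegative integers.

21

gcd(269, 33):
  269 = 8·33 + 5
  33 = 6·5 + 3
  5 = 1·3 + 2
  3 = 1·2 + 1
  2 = 2·1
so gcd(269, 33) = 1.
Back-substitute for Bézout coefficients:
  1 = 3 - 1·2
  ... = 269·(-13) + 33·(106)
Scale by 186442: one solution is (-2423746, 19762852). Reduce m mod 33: (5, 5609).
General: m = 5 + 33t, n = 5609 - 269t.
m ≥ 0 ⇒ t ≥ 0; n ≥ 0 ⇒ t ≤ 20. So t ∈ [0, 20]: 21 solutions.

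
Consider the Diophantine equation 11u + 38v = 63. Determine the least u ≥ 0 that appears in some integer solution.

gcd(38, 11):
  38 = 3·11 + 5
  11 = 2·5 + 1
  5 = 5·1
so gcd(38, 11) = 1.
1 divides 63, so solutions exist.
Back-substitute for Bézout coefficients:
  1 = 11 - 2·5
  ... = 11·(7) + 38·(-2)
Scale by 63/1 = 63: (u₀, v₀) = (441, -126).
General solution: u = 441 + 38t, v = -126 - 11t for integer t.
u ≥ 0: smallest is 441 mod 38 = 23 (at t = -11), with v = -5.

23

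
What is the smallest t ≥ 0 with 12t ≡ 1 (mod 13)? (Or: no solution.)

12

gcd(13, 12) = 1.
1 divides 1, so solutions exist.
By Bézout, 12·(-1) + 13·(1) = 1.
So 12·(-1) ≡ 1 (mod 13); multiply by 1: t ≡ -1 (mod 13).
Smallest nonnegative: t = -1 mod 13 = 12.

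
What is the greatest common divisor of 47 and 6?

1

gcd(47, 6):
  47 = 7×6 + 5
  6 = 1×5 + 1
  5 = 5×1
so gcd(47, 6) = 1.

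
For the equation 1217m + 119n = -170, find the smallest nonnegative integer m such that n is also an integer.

51

gcd(1217, 119):
  1217 = 10*119 + 27
  119 = 4*27 + 11
  27 = 2*11 + 5
  11 = 2*5 + 1
  5 = 5*1
so gcd(1217, 119) = 1.
1 divides -170, so solutions exist.
Back-substitute for Bézout coefficients:
  1 = 11 - 2*5
  ... = 1217*(-22) + 119*(225)
Scale by -170/1 = -170: (m₀, n₀) = (3740, -38250).
General solution: m = 3740 + 119t, n = -38250 - 1217t for integer t.
m ≥ 0: smallest is 3740 mod 119 = 51 (at t = -31), with n = -523.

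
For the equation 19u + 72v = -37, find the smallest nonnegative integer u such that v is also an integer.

17

gcd(72, 19) = 1  (72 = 3·19 + 15, 19 = 1·15 + 4, 15 = 3·4 + 3, 4 = 1·3 + 1, 3 = 3·1).
1 divides -37, so solutions exist.
Back-substituting, 19·(19) + 72·(-5) = 1.
Scale by -37/1 = -37: (u₀, v₀) = (-703, 185).
General solution: u = -703 + 72t, v = 185 - 19t for integer t.
u ≥ 0: smallest is -703 mod 72 = 17 (at t = 10), with v = -5.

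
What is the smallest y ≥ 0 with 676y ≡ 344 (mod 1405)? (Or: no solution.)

gcd(1405, 676):
  1405 = 2*676 + 53
  676 = 12*53 + 40
  53 = 1*40 + 13
  40 = 3*13 + 1
  13 = 13*1
so gcd(1405, 676) = 1.
1 divides 344, so solutions exist.
Back-substitute for Bézout coefficients:
  1 = 40 - 3*13
  ... = 676*(106) + 1405*(-51)
So 676*(106) ≡ 1 (mod 1405); multiply by 344: y ≡ 36464 (mod 1405).
Smallest nonnegative: y = 36464 mod 1405 = 1339.

1339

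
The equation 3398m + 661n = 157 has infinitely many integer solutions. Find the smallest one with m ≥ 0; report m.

gcd(3398, 661):
  3398 = 5*661 + 93
  661 = 7*93 + 10
  93 = 9*10 + 3
  10 = 3*3 + 1
  3 = 3*1
so gcd(3398, 661) = 1.
1 divides 157, so solutions exist.
Back-substitute for Bézout coefficients:
  1 = 10 - 3*3
  ... = 3398*(-199) + 661*(1023)
Scale by 157/1 = 157: (m₀, n₀) = (-31243, 160611).
General solution: m = -31243 + 661t, n = 160611 - 3398t for integer t.
m ≥ 0: smallest is -31243 mod 661 = 485 (at t = 48), with n = -2493.

485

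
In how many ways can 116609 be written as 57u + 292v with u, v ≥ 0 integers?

7

gcd(292, 57) = 1.
By Bézout, 57*(41) + 292*(-8) = 1.
One solution: (53, 389).
General: u = 53 + 292t, v = 389 - 57t.
u ≥ 0 ⇒ t ≥ 0; v ≥ 0 ⇒ t ≤ 6. So t ∈ [0, 6]: 7 solutions.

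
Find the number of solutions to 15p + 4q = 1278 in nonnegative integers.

21

gcd(15, 4) = 1.
By Bézout, 15×(-1) + 4×(4) = 1.
One solution: (2, 312).
General: p = 2 + 4t, q = 312 - 15t.
p ≥ 0 ⇒ t ≥ 0; q ≥ 0 ⇒ t ≤ 20. So t ∈ [0, 20]: 21 solutions.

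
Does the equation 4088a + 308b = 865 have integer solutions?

gcd(4088, 308) = 28  (4088 = 13·308 + 84, 308 = 3·84 + 56, 84 = 1·56 + 28, 56 = 2·28).
28 does not divide 865 (remainder 25), so no integer solutions.

no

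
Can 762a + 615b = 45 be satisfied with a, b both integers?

gcd(762, 615) = 3  (762 = 1×615 + 147, 615 = 4×147 + 27, 147 = 5×27 + 12, 27 = 2×12 + 3, 12 = 4×3).
3 divides 45, so integer solutions exist.

yes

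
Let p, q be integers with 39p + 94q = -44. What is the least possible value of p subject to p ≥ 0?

76

gcd(94, 39):
  94 = 2*39 + 16
  39 = 2*16 + 7
  16 = 2*7 + 2
  7 = 3*2 + 1
  2 = 2*1
so gcd(94, 39) = 1.
1 divides -44, so solutions exist.
Back-substitute for Bézout coefficients:
  1 = 7 - 3*2
  ... = 39*(41) + 94*(-17)
Scale by -44/1 = -44: (p₀, q₀) = (-1804, 748).
General solution: p = -1804 + 94t, q = 748 - 39t for integer t.
p ≥ 0: smallest is -1804 mod 94 = 76 (at t = 20), with q = -32.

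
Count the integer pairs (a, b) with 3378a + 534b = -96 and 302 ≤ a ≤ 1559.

14

gcd(3378, 534) = 6  (3378 = 6×534 + 174, 534 = 3×174 + 12, 174 = 14×12 + 6, 12 = 2×6).
Back-substituting, 3378×(43) + 534×(-272) = 6.
Scale by -16: particular solution (-688, 4352); reduce a mod 89: (24, -152).
General solution: a = 24 + 89t, b = -152 - 563t for integer t.
302 ≤ 24 + 89t ≤ 1559 gives t ∈ [4, 17], which is 14 values.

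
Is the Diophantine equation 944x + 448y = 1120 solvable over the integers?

gcd(944, 448):
  944 = 2·448 + 48
  448 = 9·48 + 16
  48 = 3·16
so gcd(944, 448) = 16.
16 divides 1120, so integer solutions exist.

yes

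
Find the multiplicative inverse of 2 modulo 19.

10

gcd(19, 2) = 1.
By Bézout, 2·(-9) + 19·(1) = 1.
So 2·-9 ≡ 1 (mod 19), and -9 mod 19 = 10.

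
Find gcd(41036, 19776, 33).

1

gcd(41036, 19776):
  41036 = 2·19776 + 1484
  19776 = 13·1484 + 484
  1484 = 3·484 + 32
  484 = 15·32 + 4
  32 = 8·4
so gcd(41036, 19776) = 4.
gcd(4, 33) = 1.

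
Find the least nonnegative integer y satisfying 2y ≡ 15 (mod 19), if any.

17

gcd(19, 2):
  19 = 9×2 + 1
  2 = 2×1
so gcd(19, 2) = 1.
1 divides 15, so solutions exist.
Back-substitute for Bézout coefficients:
  1 = 19 - 9×2
  ... = 2×(-9) + 19×(1)
So 2×(-9) ≡ 1 (mod 19); multiply by 15: y ≡ -135 (mod 19).
Smallest nonnegative: y = -135 mod 19 = 17.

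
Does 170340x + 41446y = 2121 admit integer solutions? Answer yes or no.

gcd(170340, 41446) = 34  (170340 = 4*41446 + 4556, 41446 = 9*4556 + 442, 4556 = 10*442 + 136, 442 = 3*136 + 34, 136 = 4*34).
34 does not divide 2121 (remainder 13), so no integer solutions.

no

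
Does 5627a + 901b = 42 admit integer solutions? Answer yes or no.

gcd(5627, 901) = 17  (5627 = 6·901 + 221, 901 = 4·221 + 17, 221 = 13·17).
17 does not divide 42 (remainder 8), so no integer solutions.

no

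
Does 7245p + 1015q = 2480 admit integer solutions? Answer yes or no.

no

gcd(7245, 1015) = 35.
35 does not divide 2480 (remainder 30), so no integer solutions.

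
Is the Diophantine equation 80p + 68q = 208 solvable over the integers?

yes

gcd(80, 68):
  80 = 1*68 + 12
  68 = 5*12 + 8
  12 = 1*8 + 4
  8 = 2*4
so gcd(80, 68) = 4.
4 divides 208, so integer solutions exist.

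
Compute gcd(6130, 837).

1

gcd(6130, 837):
  6130 = 7·837 + 271
  837 = 3·271 + 24
  271 = 11·24 + 7
  24 = 3·7 + 3
  7 = 2·3 + 1
  3 = 3·1
so gcd(6130, 837) = 1.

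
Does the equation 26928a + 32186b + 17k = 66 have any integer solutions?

yes

gcd(32186, 26928) = 22.
gcd(22, 17) = 1.
1 divides 66, so integer solutions exist.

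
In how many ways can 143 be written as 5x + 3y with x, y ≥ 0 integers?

10

gcd(5, 3) = 1.
By Bézout, 5×(-1) + 3×(2) = 1.
One solution: (1, 46).
General: x = 1 + 3t, y = 46 - 5t.
x ≥ 0 ⇒ t ≥ 0; y ≥ 0 ⇒ t ≤ 9. So t ∈ [0, 9]: 10 solutions.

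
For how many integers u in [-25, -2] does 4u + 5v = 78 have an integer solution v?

5

gcd(5, 4):
  5 = 1×4 + 1
  4 = 4×1
so gcd(5, 4) = 1.
Back-substitute for Bézout coefficients:
  1 = 5 - 1×4
  ... = 4×(-1) + 5×(1)
Scale by 78: particular solution (-78, 78); reduce u mod 5: (2, 14).
General solution: u = 2 + 5t, v = 14 - 4t for integer t.
-25 ≤ 2 + 5t ≤ -2 gives t ∈ [-5, -1], which is 5 values.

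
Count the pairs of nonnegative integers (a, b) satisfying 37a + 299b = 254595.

23

gcd(299, 37) = 1.
By Bézout, 37*(97) + 299*(-12) = 1.
One solution: (109, 838).
General: a = 109 + 299t, b = 838 - 37t.
a ≥ 0 ⇒ t ≥ 0; b ≥ 0 ⇒ t ≤ 22. So t ∈ [0, 22]: 23 solutions.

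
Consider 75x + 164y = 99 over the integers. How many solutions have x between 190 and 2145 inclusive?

11

gcd(164, 75):
  164 = 2×75 + 14
  75 = 5×14 + 5
  14 = 2×5 + 4
  5 = 1×4 + 1
  4 = 4×1
so gcd(164, 75) = 1.
Back-substitute for Bézout coefficients:
  1 = 5 - 1×4
  ... = 75×(35) + 164×(-16)
Scale by 99: particular solution (3465, -1584); reduce x mod 164: (21, -9).
General solution: x = 21 + 164t, y = -9 - 75t for integer t.
190 ≤ 21 + 164t ≤ 2145 gives t ∈ [2, 12], which is 11 values.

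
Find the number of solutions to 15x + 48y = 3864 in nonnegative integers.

gcd(48, 15):
  48 = 3·15 + 3
  15 = 5·3
so gcd(48, 15) = 3.
Back-substitute for Bézout coefficients:
  3 = 48 - 3·15
  ... = 15·(-3) + 48·(1)
Scale by 1288: one solution is (-3864, 1288). Reduce x mod 16: (8, 78).
General: x = 8 + 16t, y = 78 - 5t.
x ≥ 0 ⇒ t ≥ 0; y ≥ 0 ⇒ t ≤ 15. So t ∈ [0, 15]: 16 solutions.

16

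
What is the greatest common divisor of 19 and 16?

1

gcd(19, 16):
  19 = 1×16 + 3
  16 = 5×3 + 1
  3 = 3×1
so gcd(19, 16) = 1.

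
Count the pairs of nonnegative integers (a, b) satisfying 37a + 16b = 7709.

13

gcd(37, 16) = 1.
By Bézout, 37*(-3) + 16*(7) = 1.
One solution: (9, 461).
General: a = 9 + 16t, b = 461 - 37t.
a ≥ 0 ⇒ t ≥ 0; b ≥ 0 ⇒ t ≤ 12. So t ∈ [0, 12]: 13 solutions.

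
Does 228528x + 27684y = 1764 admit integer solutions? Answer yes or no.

yes

gcd(228528, 27684) = 36  (228528 = 8*27684 + 7056, 27684 = 3*7056 + 6516, 7056 = 1*6516 + 540, 6516 = 12*540 + 36, 540 = 15*36).
36 divides 1764, so integer solutions exist.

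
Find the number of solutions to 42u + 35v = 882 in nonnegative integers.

gcd(42, 35) = 7  (42 = 1*35 + 7, 35 = 5*7).
Back-substituting, 42*(1) + 35*(-1) = 7.
Scale by 126: one solution is (126, -126). Reduce u mod 5: (1, 24).
General: u = 1 + 5t, v = 24 - 6t.
u ≥ 0 ⇒ t ≥ 0; v ≥ 0 ⇒ t ≤ 4. So t ∈ [0, 4]: 5 solutions.

5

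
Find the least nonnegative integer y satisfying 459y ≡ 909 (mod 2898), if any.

gcd(2898, 459) = 9.
9 divides 909, so solutions exist.
By Bézout, 459*(-101) + 2898*(16) = 9.
So 459*(-101) ≡ 9 (mod 2898); multiply by 101: y ≡ -10201 (mod 322).
Smallest nonnegative: y = -10201 mod 322 = 103.

103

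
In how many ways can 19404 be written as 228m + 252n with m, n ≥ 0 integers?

gcd(252, 228):
  252 = 1×228 + 24
  228 = 9×24 + 12
  24 = 2×12
so gcd(252, 228) = 12.
Back-substitute for Bézout coefficients:
  12 = 228 - 9×24
  ... = 228×(10) + 252×(-9)
Scale by 1617: one solution is (16170, -14553). Reduce m mod 21: (0, 77).
General: m = 0 + 21t, n = 77 - 19t.
m ≥ 0 ⇒ t ≥ 0; n ≥ 0 ⇒ t ≤ 4. So t ∈ [0, 4]: 5 solutions.

5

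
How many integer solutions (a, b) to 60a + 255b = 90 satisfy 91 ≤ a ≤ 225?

gcd(255, 60):
  255 = 4*60 + 15
  60 = 4*15
so gcd(255, 60) = 15.
Back-substitute for Bézout coefficients:
  15 = 255 - 4*60
  ... = 60*(-4) + 255*(1)
Scale by 6: particular solution (-24, 6); reduce a mod 17: (10, -2).
General solution: a = 10 + 17t, b = -2 - 4t for integer t.
91 ≤ 10 + 17t ≤ 225 gives t ∈ [5, 12], which is 8 values.

8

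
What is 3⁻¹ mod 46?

gcd(46, 3):
  46 = 15·3 + 1
  3 = 3·1
so gcd(46, 3) = 1.
Back-substitute for Bézout coefficients:
  1 = 46 - 15·3
  ... = 3·(-15) + 46·(1)
So 3·-15 ≡ 1 (mod 46), and -15 mod 46 = 31.

31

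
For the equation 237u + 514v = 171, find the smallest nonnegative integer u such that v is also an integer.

287

gcd(514, 237):
  514 = 2·237 + 40
  237 = 5·40 + 37
  40 = 1·37 + 3
  37 = 12·3 + 1
  3 = 3·1
so gcd(514, 237) = 1.
1 divides 171, so solutions exist.
Back-substitute for Bézout coefficients:
  1 = 37 - 12·3
  ... = 237·(167) + 514·(-77)
Scale by 171/1 = 171: (u₀, v₀) = (28557, -13167).
General solution: u = 28557 + 514t, v = -13167 - 237t for integer t.
u ≥ 0: smallest is 28557 mod 514 = 287 (at t = -55), with v = -132.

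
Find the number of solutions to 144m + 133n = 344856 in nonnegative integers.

18

gcd(144, 133):
  144 = 1·133 + 11
  133 = 12·11 + 1
  11 = 11·1
so gcd(144, 133) = 1.
Back-substitute for Bézout coefficients:
  1 = 133 - 12·11
  ... = 144·(-12) + 133·(13)
Scale by 344856: one solution is (-4138272, 4483128). Reduce m mod 133: (23, 2568).
General: m = 23 + 133t, n = 2568 - 144t.
m ≥ 0 ⇒ t ≥ 0; n ≥ 0 ⇒ t ≤ 17. So t ∈ [0, 17]: 18 solutions.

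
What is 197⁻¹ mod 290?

53

gcd(290, 197) = 1.
By Bézout, 197×(53) + 290×(-36) = 1.
So 197×53 ≡ 1 (mod 290), and 53 mod 290 = 53.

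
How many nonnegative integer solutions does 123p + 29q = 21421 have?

6

gcd(123, 29) = 1  (123 = 4×29 + 7, 29 = 4×7 + 1, 7 = 7×1).
Back-substituting, 123×(-4) + 29×(17) = 1.
Scale by 21421: one solution is (-85684, 364157). Reduce p mod 29: (11, 692).
General: p = 11 + 29t, q = 692 - 123t.
p ≥ 0 ⇒ t ≥ 0; q ≥ 0 ⇒ t ≤ 5. So t ∈ [0, 5]: 6 solutions.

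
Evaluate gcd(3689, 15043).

gcd(15043, 3689) = 7  (15043 = 4·3689 + 287, 3689 = 12·287 + 245, 287 = 1·245 + 42, 245 = 5·42 + 35, 42 = 1·35 + 7, 35 = 5·7).

7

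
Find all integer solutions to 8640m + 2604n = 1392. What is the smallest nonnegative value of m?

gcd(8640, 2604):
  8640 = 3·2604 + 828
  2604 = 3·828 + 120
  828 = 6·120 + 108
  120 = 1·108 + 12
  108 = 9·12
so gcd(8640, 2604) = 12.
12 divides 1392, so solutions exist.
Back-substitute for Bézout coefficients:
  12 = 120 - 1·108
  ... = 8640·(-22) + 2604·(73)
Scale by 1392/12 = 116: (m₀, n₀) = (-2552, 8468).
General solution: m = -2552 + 217t, n = 8468 - 720t for integer t.
m ≥ 0: smallest is -2552 mod 217 = 52 (at t = 12), with n = -172.

52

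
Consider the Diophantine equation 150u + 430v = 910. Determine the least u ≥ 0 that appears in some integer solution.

gcd(430, 150):
  430 = 2·150 + 130
  150 = 1·130 + 20
  130 = 6·20 + 10
  20 = 2·10
so gcd(430, 150) = 10.
10 divides 910, so solutions exist.
Back-substitute for Bézout coefficients:
  10 = 130 - 6·20
  ... = 150·(-20) + 430·(7)
Scale by 910/10 = 91: (u₀, v₀) = (-1820, 637).
General solution: u = -1820 + 43t, v = 637 - 15t for integer t.
u ≥ 0: smallest is -1820 mod 43 = 29 (at t = 43), with v = -8.

29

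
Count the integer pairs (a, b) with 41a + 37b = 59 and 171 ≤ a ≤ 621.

gcd(41, 37) = 1  (41 = 1*37 + 4, 37 = 9*4 + 1, 4 = 4*1).
Back-substituting, 41*(-9) + 37*(10) = 1.
Scale by 59: particular solution (-531, 590); reduce a mod 37: (24, -25).
General solution: a = 24 + 37t, b = -25 - 41t for integer t.
171 ≤ 24 + 37t ≤ 621 gives t ∈ [4, 16], which is 13 values.

13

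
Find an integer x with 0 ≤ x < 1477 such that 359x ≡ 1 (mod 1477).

gcd(1477, 359) = 1.
By Bézout, 359·(144) + 1477·(-35) = 1.
So 359·144 ≡ 1 (mod 1477), and 144 mod 1477 = 144.

144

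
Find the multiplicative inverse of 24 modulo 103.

gcd(103, 24) = 1  (103 = 4*24 + 7, 24 = 3*7 + 3, 7 = 2*3 + 1, 3 = 3*1).
Back-substituting, 24*(-30) + 103*(7) = 1.
So 24*-30 ≡ 1 (mod 103), and -30 mod 103 = 73.

73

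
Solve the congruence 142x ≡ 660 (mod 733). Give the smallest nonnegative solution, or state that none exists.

717

gcd(733, 142) = 1.
1 divides 660, so solutions exist.
By Bézout, 142×(191) + 733×(-37) = 1.
So 142×(191) ≡ 1 (mod 733); multiply by 660: x ≡ 126060 (mod 733).
Smallest nonnegative: x = 126060 mod 733 = 717.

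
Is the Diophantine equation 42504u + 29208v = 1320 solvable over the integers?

yes

gcd(42504, 29208) = 24  (42504 = 1*29208 + 13296, 29208 = 2*13296 + 2616, 13296 = 5*2616 + 216, 2616 = 12*216 + 24, 216 = 9*24).
24 divides 1320, so integer solutions exist.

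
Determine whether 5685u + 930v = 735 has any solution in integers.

gcd(5685, 930) = 15.
15 divides 735, so integer solutions exist.

yes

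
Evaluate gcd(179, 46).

1

gcd(179, 46):
  179 = 3·46 + 41
  46 = 1·41 + 5
  41 = 8·5 + 1
  5 = 5·1
so gcd(179, 46) = 1.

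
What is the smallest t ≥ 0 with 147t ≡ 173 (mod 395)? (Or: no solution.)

329

gcd(395, 147) = 1  (395 = 2*147 + 101, 147 = 1*101 + 46, 101 = 2*46 + 9, 46 = 5*9 + 1, 9 = 9*1).
1 divides 173, so solutions exist.
Back-substituting, 147*(43) + 395*(-16) = 1.
So 147*(43) ≡ 1 (mod 395); multiply by 173: t ≡ 7439 (mod 395).
Smallest nonnegative: t = 7439 mod 395 = 329.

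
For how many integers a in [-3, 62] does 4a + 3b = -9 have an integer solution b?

gcd(4, 3) = 1.
By Bézout, 4·(1) + 3·(-1) = 1.
Particular solution: (0, -3).
General solution: a = 0 + 3t, b = -3 - 4t for integer t.
-3 ≤ 0 + 3t ≤ 62 gives t ∈ [-1, 20], which is 22 values.

22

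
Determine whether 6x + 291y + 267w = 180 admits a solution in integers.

gcd(291, 6) = 3  (291 = 48×6 + 3, 6 = 2×3).
gcd(3, 267) = 3.
3 divides 180, so integer solutions exist.

yes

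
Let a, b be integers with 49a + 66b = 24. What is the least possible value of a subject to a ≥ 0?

gcd(66, 49) = 1.
1 divides 24, so solutions exist.
By Bézout, 49·(31) + 66·(-23) = 1.
Scale by 24/1 = 24: (a₀, b₀) = (744, -552).
General solution: a = 744 + 66t, b = -552 - 49t for integer t.
a ≥ 0: smallest is 744 mod 66 = 18 (at t = -11), with b = -13.

18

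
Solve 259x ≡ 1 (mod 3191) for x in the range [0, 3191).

gcd(3191, 259):
  3191 = 12·259 + 83
  259 = 3·83 + 10
  83 = 8·10 + 3
  10 = 3·3 + 1
  3 = 3·1
so gcd(3191, 259) = 1.
Back-substitute for Bézout coefficients:
  1 = 10 - 3·3
  ... = 259·(961) + 3191·(-78)
So 259·961 ≡ 1 (mod 3191), and 961 mod 3191 = 961.

961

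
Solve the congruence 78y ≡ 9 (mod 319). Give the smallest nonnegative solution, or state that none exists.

gcd(319, 78) = 1.
1 divides 9, so solutions exist.
By Bézout, 78·(45) + 319·(-11) = 1.
So 78·(45) ≡ 1 (mod 319); multiply by 9: y ≡ 405 (mod 319).
Smallest nonnegative: y = 405 mod 319 = 86.

86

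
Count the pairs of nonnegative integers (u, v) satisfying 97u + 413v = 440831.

gcd(413, 97) = 1.
By Bézout, 97×(132) + 413×(-31) = 1.
One solution: (57, 1054).
General: u = 57 + 413t, v = 1054 - 97t.
u ≥ 0 ⇒ t ≥ 0; v ≥ 0 ⇒ t ≤ 10. So t ∈ [0, 10]: 11 solutions.

11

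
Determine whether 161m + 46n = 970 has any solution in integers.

gcd(161, 46):
  161 = 3×46 + 23
  46 = 2×23
so gcd(161, 46) = 23.
23 does not divide 970 (remainder 4), so no integer solutions.

no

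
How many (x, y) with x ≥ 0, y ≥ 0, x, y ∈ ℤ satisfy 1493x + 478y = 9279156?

gcd(1493, 478) = 1.
By Bézout, 1493·(-81) + 478·(253) = 1.
One solution: (344, 18338).
General: x = 344 + 478t, y = 18338 - 1493t.
x ≥ 0 ⇒ t ≥ 0; y ≥ 0 ⇒ t ≤ 12. So t ∈ [0, 12]: 13 solutions.

13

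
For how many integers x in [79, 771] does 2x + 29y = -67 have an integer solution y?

gcd(29, 2):
  29 = 14·2 + 1
  2 = 2·1
so gcd(29, 2) = 1.
Back-substitute for Bézout coefficients:
  1 = 29 - 14·2
  ... = 2·(-14) + 29·(1)
Scale by -67: particular solution (938, -67); reduce x mod 29: (10, -3).
General solution: x = 10 + 29t, y = -3 - 2t for integer t.
79 ≤ 10 + 29t ≤ 771 gives t ∈ [3, 26], which is 24 values.

24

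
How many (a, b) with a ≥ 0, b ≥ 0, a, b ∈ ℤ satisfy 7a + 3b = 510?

gcd(7, 3) = 1.
By Bézout, 7·(1) + 3·(-2) = 1.
One solution: (0, 170).
General: a = 0 + 3t, b = 170 - 7t.
a ≥ 0 ⇒ t ≥ 0; b ≥ 0 ⇒ t ≤ 24. So t ∈ [0, 24]: 25 solutions.

25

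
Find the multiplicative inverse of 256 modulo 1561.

1311

gcd(1561, 256) = 1.
By Bézout, 256×(-250) + 1561×(41) = 1.
So 256×-250 ≡ 1 (mod 1561), and -250 mod 1561 = 1311.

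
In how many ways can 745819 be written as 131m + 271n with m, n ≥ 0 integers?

gcd(271, 131) = 1.
By Bézout, 131·(60) + 271·(-29) = 1.
One solution: (265, 2624).
General: m = 265 + 271t, n = 2624 - 131t.
m ≥ 0 ⇒ t ≥ 0; n ≥ 0 ⇒ t ≤ 20. So t ∈ [0, 20]: 21 solutions.

21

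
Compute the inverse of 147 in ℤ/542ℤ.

gcd(542, 147) = 1  (542 = 3*147 + 101, 147 = 1*101 + 46, 101 = 2*46 + 9, 46 = 5*9 + 1, 9 = 9*1).
Back-substituting, 147*(59) + 542*(-16) = 1.
So 147*59 ≡ 1 (mod 542), and 59 mod 542 = 59.

59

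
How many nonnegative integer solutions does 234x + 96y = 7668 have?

gcd(234, 96) = 6.
By Bézout, 234·(7) + 96·(-17) = 6.
One solution: (2, 75).
General: x = 2 + 16t, y = 75 - 39t.
x ≥ 0 ⇒ t ≥ 0; y ≥ 0 ⇒ t ≤ 1. So t ∈ [0, 1]: 2 solutions.

2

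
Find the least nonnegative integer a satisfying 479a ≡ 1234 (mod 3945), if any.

gcd(3945, 479) = 1.
1 divides 1234, so solutions exist.
By Bézout, 479*(-1606) + 3945*(195) = 1.
So 479*(-1606) ≡ 1 (mod 3945); multiply by 1234: a ≡ -1981804 (mod 3945).
Smallest nonnegative: a = -1981804 mod 3945 = 2531.

2531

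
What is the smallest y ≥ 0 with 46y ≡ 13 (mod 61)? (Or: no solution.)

52

gcd(61, 46) = 1.
1 divides 13, so solutions exist.
By Bézout, 46×(4) + 61×(-3) = 1.
So 46×(4) ≡ 1 (mod 61); multiply by 13: y ≡ 52 (mod 61).
Smallest nonnegative: y = 52 mod 61 = 52.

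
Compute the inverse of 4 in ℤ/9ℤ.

gcd(9, 4) = 1  (9 = 2*4 + 1, 4 = 4*1).
Back-substituting, 4*(-2) + 9*(1) = 1.
So 4*-2 ≡ 1 (mod 9), and -2 mod 9 = 7.

7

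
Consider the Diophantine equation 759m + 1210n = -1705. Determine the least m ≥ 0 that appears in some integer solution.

95

gcd(1210, 759) = 11  (1210 = 1×759 + 451, 759 = 1×451 + 308, 451 = 1×308 + 143, 308 = 2×143 + 22, 143 = 6×22 + 11, 22 = 2×11).
11 divides -1705, so solutions exist.
Back-substituting, 759×(-51) + 1210×(32) = 11.
Scale by -1705/11 = -155: (m₀, n₀) = (7905, -4960).
General solution: m = 7905 + 110t, n = -4960 - 69t for integer t.
m ≥ 0: smallest is 7905 mod 110 = 95 (at t = -71), with n = -61.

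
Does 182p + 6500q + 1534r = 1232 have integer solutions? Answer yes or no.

gcd(6500, 182) = 26  (6500 = 35×182 + 130, 182 = 1×130 + 52, 130 = 2×52 + 26, 52 = 2×26).
gcd(26, 1534) = 26.
26 does not divide 1232 (remainder 10), so no integer solutions.

no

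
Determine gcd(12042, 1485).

27

gcd(12042, 1485):
  12042 = 8·1485 + 162
  1485 = 9·162 + 27
  162 = 6·27
so gcd(12042, 1485) = 27.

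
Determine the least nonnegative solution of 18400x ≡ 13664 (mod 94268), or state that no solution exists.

gcd(94268, 18400):
  94268 = 5×18400 + 2268
  18400 = 8×2268 + 256
  2268 = 8×256 + 220
  256 = 1×220 + 36
  220 = 6×36 + 4
  36 = 9×4
so gcd(94268, 18400) = 4.
4 divides 13664, so solutions exist.
Back-substitute for Bézout coefficients:
  4 = 220 - 6×36
  ... = 18400×(-2577) + 94268×(503)
So 18400×(-2577) ≡ 4 (mod 94268); multiply by 3416: x ≡ -8803032 (mod 23567).
Smallest nonnegative: x = -8803032 mod 23567 = 11026.

11026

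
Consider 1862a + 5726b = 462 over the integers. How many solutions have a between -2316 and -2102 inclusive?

gcd(5726, 1862) = 14.
By Bézout, 1862·(-123) + 5726·(40) = 14.
Particular solution: (31, -10).
General solution: a = 31 + 409t, b = -10 - 133t for integer t.
-2316 ≤ 31 + 409t ≤ -2102 gives t ∈ [-5, -6], which is 0 values.

0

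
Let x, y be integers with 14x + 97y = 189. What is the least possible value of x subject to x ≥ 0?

gcd(97, 14) = 1  (97 = 6×14 + 13, 14 = 1×13 + 1, 13 = 13×1).
1 divides 189, so solutions exist.
Back-substituting, 14×(7) + 97×(-1) = 1.
Scale by 189/1 = 189: (x₀, y₀) = (1323, -189).
General solution: x = 1323 + 97t, y = -189 - 14t for integer t.
x ≥ 0: smallest is 1323 mod 97 = 62 (at t = -13), with y = -7.

62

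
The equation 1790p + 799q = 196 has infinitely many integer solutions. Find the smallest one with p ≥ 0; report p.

gcd(1790, 799):
  1790 = 2×799 + 192
  799 = 4×192 + 31
  192 = 6×31 + 6
  31 = 5×6 + 1
  6 = 6×1
so gcd(1790, 799) = 1.
1 divides 196, so solutions exist.
Back-substitute for Bézout coefficients:
  1 = 31 - 5×6
  ... = 1790×(-129) + 799×(289)
Scale by 196/1 = 196: (p₀, q₀) = (-25284, 56644).
General solution: p = -25284 + 799t, q = 56644 - 1790t for integer t.
p ≥ 0: smallest is -25284 mod 799 = 284 (at t = 32), with q = -636.

284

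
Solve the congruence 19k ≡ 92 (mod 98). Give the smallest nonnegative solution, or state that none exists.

gcd(98, 19) = 1.
1 divides 92, so solutions exist.
By Bézout, 19*(31) + 98*(-6) = 1.
So 19*(31) ≡ 1 (mod 98); multiply by 92: k ≡ 2852 (mod 98).
Smallest nonnegative: k = 2852 mod 98 = 10.

10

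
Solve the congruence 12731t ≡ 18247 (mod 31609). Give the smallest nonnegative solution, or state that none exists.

21185

gcd(31609, 12731) = 1  (31609 = 2×12731 + 6147, 12731 = 2×6147 + 437, 6147 = 14×437 + 29, 437 = 15×29 + 2, 29 = 14×2 + 1, 2 = 2×1).
1 divides 18247, so solutions exist.
Back-substituting, 12731×(-15262) + 31609×(6147) = 1.
So 12731×(-15262) ≡ 1 (mod 31609); multiply by 18247: t ≡ -278485714 (mod 31609).
Smallest nonnegative: t = -278485714 mod 31609 = 21185.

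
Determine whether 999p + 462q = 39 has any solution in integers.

yes

gcd(999, 462):
  999 = 2*462 + 75
  462 = 6*75 + 12
  75 = 6*12 + 3
  12 = 4*3
so gcd(999, 462) = 3.
3 divides 39, so integer solutions exist.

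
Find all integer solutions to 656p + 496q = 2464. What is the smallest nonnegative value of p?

3

gcd(656, 496):
  656 = 1*496 + 160
  496 = 3*160 + 16
  160 = 10*16
so gcd(656, 496) = 16.
16 divides 2464, so solutions exist.
Back-substitute for Bézout coefficients:
  16 = 496 - 3*160
  ... = 656*(-3) + 496*(4)
Scale by 2464/16 = 154: (p₀, q₀) = (-462, 616).
General solution: p = -462 + 31t, q = 616 - 41t for integer t.
p ≥ 0: smallest is -462 mod 31 = 3 (at t = 15), with q = 1.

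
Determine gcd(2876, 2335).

1

gcd(2876, 2335):
  2876 = 1*2335 + 541
  2335 = 4*541 + 171
  541 = 3*171 + 28
  171 = 6*28 + 3
  28 = 9*3 + 1
  3 = 3*1
so gcd(2876, 2335) = 1.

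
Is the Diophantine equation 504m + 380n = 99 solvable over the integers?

no

gcd(504, 380) = 4.
4 does not divide 99 (remainder 3), so no integer solutions.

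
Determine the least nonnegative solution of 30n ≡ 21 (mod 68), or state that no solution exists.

no solution

gcd(68, 30) = 2  (68 = 2·30 + 8, 30 = 3·8 + 6, 8 = 1·6 + 2, 6 = 3·2).
2 does not divide 21, so the congruence has no solution.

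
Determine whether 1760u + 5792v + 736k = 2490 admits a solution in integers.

gcd(5792, 1760) = 32.
gcd(32, 736) = 32.
32 does not divide 2490 (remainder 26), so no integer solutions.

no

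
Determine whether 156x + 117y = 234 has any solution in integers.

gcd(156, 117) = 39  (156 = 1×117 + 39, 117 = 3×39).
39 divides 234, so integer solutions exist.

yes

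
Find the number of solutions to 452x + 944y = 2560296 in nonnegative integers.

gcd(944, 452):
  944 = 2*452 + 40
  452 = 11*40 + 12
  40 = 3*12 + 4
  12 = 3*4
so gcd(944, 452) = 4.
Back-substitute for Bézout coefficients:
  4 = 40 - 3*12
  ... = 452*(-71) + 944*(34)
Scale by 640074: one solution is (-45445254, 21762516). Reduce x mod 236: (86, 2671).
General: x = 86 + 236t, y = 2671 - 113t.
x ≥ 0 ⇒ t ≥ 0; y ≥ 0 ⇒ t ≤ 23. So t ∈ [0, 23]: 24 solutions.

24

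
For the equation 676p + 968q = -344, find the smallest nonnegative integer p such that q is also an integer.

94

gcd(968, 676) = 4.
4 divides -344, so solutions exist.
By Bézout, 676*(-63) + 968*(44) = 4.
Scale by -344/4 = -86: (p₀, q₀) = (5418, -3784).
General solution: p = 5418 + 242t, q = -3784 - 169t for integer t.
p ≥ 0: smallest is 5418 mod 242 = 94 (at t = -22), with q = -66.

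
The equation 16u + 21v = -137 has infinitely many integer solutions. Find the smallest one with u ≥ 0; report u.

gcd(21, 16) = 1  (21 = 1·16 + 5, 16 = 3·5 + 1, 5 = 5·1).
1 divides -137, so solutions exist.
Back-substituting, 16·(4) + 21·(-3) = 1.
Scale by -137/1 = -137: (u₀, v₀) = (-548, 411).
General solution: u = -548 + 21t, v = 411 - 16t for integer t.
u ≥ 0: smallest is -548 mod 21 = 19 (at t = 27), with v = -21.

19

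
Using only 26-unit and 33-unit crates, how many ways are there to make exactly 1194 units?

Need nonnegative integers with 26j + 33k = 1194.
gcd(26, 33) = 1, and 26·(14) + 33·(-11) = 1.
So (j₀, k₀) = (16716, -13134); general j = 16716 + 33t, k = -13134 - 26t.
j ≥ 0 ⇒ t ≥ -506; k ≥ 0 ⇒ t ≤ -506. That's 1 value of t.

1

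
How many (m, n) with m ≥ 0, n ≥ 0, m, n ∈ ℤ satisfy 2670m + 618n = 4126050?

gcd(2670, 618) = 6.
By Bézout, 2670·(25) + 618·(-108) = 6.
One solution: (42, 6495).
General: m = 42 + 103t, n = 6495 - 445t.
m ≥ 0 ⇒ t ≥ 0; n ≥ 0 ⇒ t ≤ 14. So t ∈ [0, 14]: 15 solutions.

15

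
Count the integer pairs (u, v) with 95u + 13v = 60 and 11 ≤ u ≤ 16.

gcd(95, 13) = 1.
By Bézout, 95·(-3) + 13·(22) = 1.
Particular solution: (2, -10).
General solution: u = 2 + 13t, v = -10 - 95t for integer t.
11 ≤ 2 + 13t ≤ 16 gives t ∈ [1, 1], which is 1 value.

1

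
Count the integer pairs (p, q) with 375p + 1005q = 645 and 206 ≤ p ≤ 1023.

gcd(1005, 375) = 15  (1005 = 2*375 + 255, 375 = 1*255 + 120, 255 = 2*120 + 15, 120 = 8*15).
Back-substituting, 375*(-8) + 1005*(3) = 15.
Scale by 43: particular solution (-344, 129); reduce p mod 67: (58, -21).
General solution: p = 58 + 67t, q = -21 - 25t for integer t.
206 ≤ 58 + 67t ≤ 1023 gives t ∈ [3, 14], which is 12 values.

12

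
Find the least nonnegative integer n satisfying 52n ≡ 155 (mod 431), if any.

61

gcd(431, 52):
  431 = 8*52 + 15
  52 = 3*15 + 7
  15 = 2*7 + 1
  7 = 7*1
so gcd(431, 52) = 1.
1 divides 155, so solutions exist.
Back-substitute for Bézout coefficients:
  1 = 15 - 2*7
  ... = 52*(-58) + 431*(7)
So 52*(-58) ≡ 1 (mod 431); multiply by 155: n ≡ -8990 (mod 431).
Smallest nonnegative: n = -8990 mod 431 = 61.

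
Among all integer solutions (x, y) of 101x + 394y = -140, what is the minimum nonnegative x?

gcd(394, 101):
  394 = 3·101 + 91
  101 = 1·91 + 10
  91 = 9·10 + 1
  10 = 10·1
so gcd(394, 101) = 1.
1 divides -140, so solutions exist.
Back-substitute for Bézout coefficients:
  1 = 91 - 9·10
  ... = 101·(-39) + 394·(10)
Scale by -140/1 = -140: (x₀, y₀) = (5460, -1400).
General solution: x = 5460 + 394t, y = -1400 - 101t for integer t.
x ≥ 0: smallest is 5460 mod 394 = 338 (at t = -13), with y = -87.

338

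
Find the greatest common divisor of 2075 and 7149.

gcd(7149, 2075) = 1  (7149 = 3*2075 + 924, 2075 = 2*924 + 227, 924 = 4*227 + 16, 227 = 14*16 + 3, 16 = 5*3 + 1, 3 = 3*1).

1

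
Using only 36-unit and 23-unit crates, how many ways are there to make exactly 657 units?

Need nonnegative integers with 36j + 23k = 657.
gcd(36, 23) = 1, and 36·(-7) + 23·(11) = 1.
So (j₀, k₀) = (-4599, 7227); general j = -4599 + 23t, k = 7227 - 36t.
j ≥ 0 ⇒ t ≥ 200; k ≥ 0 ⇒ t ≤ 200. That's 1 value of t.

1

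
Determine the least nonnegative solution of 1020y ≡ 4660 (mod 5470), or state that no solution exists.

144

gcd(5470, 1020) = 10.
10 divides 4660, so solutions exist.
By Bézout, 1020×(59) + 5470×(-11) = 10.
So 1020×(59) ≡ 10 (mod 5470); multiply by 466: y ≡ 27494 (mod 547).
Smallest nonnegative: y = 27494 mod 547 = 144.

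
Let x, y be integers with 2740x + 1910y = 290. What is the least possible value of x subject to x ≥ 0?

97

gcd(2740, 1910) = 10  (2740 = 1×1910 + 830, 1910 = 2×830 + 250, 830 = 3×250 + 80, 250 = 3×80 + 10, 80 = 8×10).
10 divides 290, so solutions exist.
Back-substituting, 2740×(-23) + 1910×(33) = 10.
Scale by 290/10 = 29: (x₀, y₀) = (-667, 957).
General solution: x = -667 + 191t, y = 957 - 274t for integer t.
x ≥ 0: smallest is -667 mod 191 = 97 (at t = 4), with y = -139.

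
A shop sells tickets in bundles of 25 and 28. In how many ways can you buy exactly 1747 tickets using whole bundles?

2

Need nonnegative integers with 25j + 28k = 1747.
gcd(25, 28) = 1, and 25·(9) + 28·(-8) = 1.
So (j₀, k₀) = (15723, -13976); general j = 15723 + 28t, k = -13976 - 25t.
j ≥ 0 ⇒ t ≥ -561; k ≥ 0 ⇒ t ≤ -560. That's 2 values of t.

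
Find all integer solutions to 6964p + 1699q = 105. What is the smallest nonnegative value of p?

213

gcd(6964, 1699) = 1.
1 divides 105, so solutions exist.
By Bézout, 6964×(536) + 1699×(-2197) = 1.
Scale by 105/1 = 105: (p₀, q₀) = (56280, -230685).
General solution: p = 56280 + 1699t, q = -230685 - 6964t for integer t.
p ≥ 0: smallest is 56280 mod 1699 = 213 (at t = -33), with q = -873.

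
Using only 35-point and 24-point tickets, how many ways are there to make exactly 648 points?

Need nonnegative integers with 35j + 24k = 648.
gcd(35, 24) = 1, and 35·(11) + 24·(-16) = 1.
So (j₀, k₀) = (7128, -10368); general j = 7128 + 24t, k = -10368 - 35t.
j ≥ 0 ⇒ t ≥ -297; k ≥ 0 ⇒ t ≤ -297. That's 1 value of t.

1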